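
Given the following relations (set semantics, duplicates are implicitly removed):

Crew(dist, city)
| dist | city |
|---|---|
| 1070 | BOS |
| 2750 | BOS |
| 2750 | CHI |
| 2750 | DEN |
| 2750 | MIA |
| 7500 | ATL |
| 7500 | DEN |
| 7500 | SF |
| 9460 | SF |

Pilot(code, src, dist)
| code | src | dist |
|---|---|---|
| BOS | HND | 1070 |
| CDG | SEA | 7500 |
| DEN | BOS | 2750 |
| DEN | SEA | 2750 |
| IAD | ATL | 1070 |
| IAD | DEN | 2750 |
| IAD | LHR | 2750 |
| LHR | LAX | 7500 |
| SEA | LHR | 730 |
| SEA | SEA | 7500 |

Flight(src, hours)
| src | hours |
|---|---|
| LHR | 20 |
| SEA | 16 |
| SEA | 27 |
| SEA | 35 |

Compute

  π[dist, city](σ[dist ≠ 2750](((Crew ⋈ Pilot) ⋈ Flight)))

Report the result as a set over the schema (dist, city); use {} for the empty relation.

Crew ⋈ Pilot (natural join on dist): {(1070, BOS, BOS, HND), (1070, BOS, IAD, ATL), (2750, BOS, DEN, BOS), (2750, BOS, DEN, SEA), (2750, BOS, IAD, DEN), (2750, BOS, IAD, LHR), (2750, CHI, DEN, BOS), (2750, CHI, DEN, SEA), (2750, CHI, IAD, DEN), (2750, CHI, IAD, LHR), (2750, DEN, DEN, BOS), (2750, DEN, DEN, SEA), (2750, DEN, IAD, DEN), (2750, DEN, IAD, LHR), (2750, MIA, DEN, BOS), (2750, MIA, DEN, SEA), (2750, MIA, IAD, DEN), (2750, MIA, IAD, LHR), (7500, ATL, CDG, SEA), (7500, ATL, LHR, LAX), (7500, ATL, SEA, SEA), (7500, DEN, CDG, SEA), (7500, DEN, LHR, LAX), (7500, DEN, SEA, SEA), (7500, SF, CDG, SEA), (7500, SF, LHR, LAX), (7500, SF, SEA, SEA)}
(Crew ⋈ Pilot) ⋈ Flight (natural join on src): {(2750, BOS, DEN, SEA, 16), (2750, BOS, DEN, SEA, 27), (2750, BOS, DEN, SEA, 35), (2750, BOS, IAD, LHR, 20), (2750, CHI, DEN, SEA, 16), (2750, CHI, DEN, SEA, 27), (2750, CHI, DEN, SEA, 35), (2750, CHI, IAD, LHR, 20), (2750, DEN, DEN, SEA, 16), (2750, DEN, DEN, SEA, 27), (2750, DEN, DEN, SEA, 35), (2750, DEN, IAD, LHR, 20), (2750, MIA, DEN, SEA, 16), (2750, MIA, DEN, SEA, 27), (2750, MIA, DEN, SEA, 35), (2750, MIA, IAD, LHR, 20), (7500, ATL, CDG, SEA, 16), (7500, ATL, CDG, SEA, 27), (7500, ATL, CDG, SEA, 35), (7500, ATL, SEA, SEA, 16), (7500, ATL, SEA, SEA, 27), (7500, ATL, SEA, SEA, 35), (7500, DEN, CDG, SEA, 16), (7500, DEN, CDG, SEA, 27), (7500, DEN, CDG, SEA, 35), (7500, DEN, SEA, SEA, 16), (7500, DEN, SEA, SEA, 27), (7500, DEN, SEA, SEA, 35), (7500, SF, CDG, SEA, 16), (7500, SF, CDG, SEA, 27), (7500, SF, CDG, SEA, 35), (7500, SF, SEA, SEA, 16), (7500, SF, SEA, SEA, 27), (7500, SF, SEA, SEA, 35)}
Filtering on dist ≠ 2750 leaves {(7500, ATL, CDG, SEA, 16), (7500, ATL, CDG, SEA, 27), (7500, ATL, CDG, SEA, 35), (7500, ATL, SEA, SEA, 16), (7500, ATL, SEA, SEA, 27), (7500, ATL, SEA, SEA, 35), (7500, DEN, CDG, SEA, 16), (7500, DEN, CDG, SEA, 27), (7500, DEN, CDG, SEA, 35), (7500, DEN, SEA, SEA, 16), (7500, DEN, SEA, SEA, 27), (7500, DEN, SEA, SEA, 35), (7500, SF, CDG, SEA, 16), (7500, SF, CDG, SEA, 27), (7500, SF, CDG, SEA, 35), (7500, SF, SEA, SEA, 16), (7500, SF, SEA, SEA, 27), (7500, SF, SEA, SEA, 35)}.
Projecting to dist, city (15 duplicate(s) eliminated): {(7500, ATL), (7500, DEN), (7500, SF)}

{(7500, ATL), (7500, DEN), (7500, SF)}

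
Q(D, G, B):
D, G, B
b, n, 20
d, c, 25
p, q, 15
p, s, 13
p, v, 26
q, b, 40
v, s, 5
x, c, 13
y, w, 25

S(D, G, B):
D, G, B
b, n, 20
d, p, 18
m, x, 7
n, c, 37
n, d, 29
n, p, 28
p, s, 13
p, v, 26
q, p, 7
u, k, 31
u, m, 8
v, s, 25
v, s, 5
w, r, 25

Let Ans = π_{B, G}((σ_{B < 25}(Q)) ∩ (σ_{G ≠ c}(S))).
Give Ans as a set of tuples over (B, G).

Filtering on B < 25 leaves {(b, n, 20), (p, q, 15), (p, s, 13), (v, s, 5), (x, c, 13)}.
Filtering on G ≠ c leaves {(b, n, 20), (d, p, 18), (m, x, 7), (n, d, 29), (n, p, 28), (p, s, 13), (p, v, 26), (q, p, 7), (u, k, 31), (u, m, 8), (v, s, 25), (v, s, 5), (w, r, 25)}.
Taking the intersection: {(b, n, 20), (p, s, 13), (v, s, 5)}
π[B, G]: project onto (B, G) → {(13, s), (20, n), (5, s)}

{(13, s), (20, n), (5, s)}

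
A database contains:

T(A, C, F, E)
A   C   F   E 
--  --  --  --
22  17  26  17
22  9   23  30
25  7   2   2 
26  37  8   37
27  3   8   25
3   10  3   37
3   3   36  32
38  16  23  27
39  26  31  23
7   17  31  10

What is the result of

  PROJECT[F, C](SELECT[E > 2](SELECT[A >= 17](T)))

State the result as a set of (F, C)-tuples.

Selection A >= 17: {(22, 17, 26, 17), (22, 9, 23, 30), (25, 7, 2, 2), (26, 37, 8, 37), (27, 3, 8, 25), (38, 16, 23, 27), (39, 26, 31, 23)}
Selection E > 2: {(22, 17, 26, 17), (22, 9, 23, 30), (26, 37, 8, 37), (27, 3, 8, 25), (38, 16, 23, 27), (39, 26, 31, 23)}
Projecting to F, C: {(23, 16), (23, 9), (26, 17), (31, 26), (8, 3), (8, 37)}

{(23, 16), (23, 9), (26, 17), (31, 26), (8, 3), (8, 37)}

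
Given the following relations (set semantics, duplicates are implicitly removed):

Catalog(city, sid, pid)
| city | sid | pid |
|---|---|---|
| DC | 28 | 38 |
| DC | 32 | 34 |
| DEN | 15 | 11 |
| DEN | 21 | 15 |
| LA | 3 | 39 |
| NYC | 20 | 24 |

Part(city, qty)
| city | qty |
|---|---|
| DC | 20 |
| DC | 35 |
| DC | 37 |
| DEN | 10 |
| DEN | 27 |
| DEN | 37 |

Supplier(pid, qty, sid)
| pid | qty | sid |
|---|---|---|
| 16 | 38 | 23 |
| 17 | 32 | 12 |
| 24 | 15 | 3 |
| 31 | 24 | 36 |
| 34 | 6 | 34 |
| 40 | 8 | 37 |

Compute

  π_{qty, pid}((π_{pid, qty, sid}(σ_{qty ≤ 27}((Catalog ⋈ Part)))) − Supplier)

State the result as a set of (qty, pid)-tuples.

{(10, 11), (10, 15), (20, 34), (20, 38), (27, 11), (27, 15)}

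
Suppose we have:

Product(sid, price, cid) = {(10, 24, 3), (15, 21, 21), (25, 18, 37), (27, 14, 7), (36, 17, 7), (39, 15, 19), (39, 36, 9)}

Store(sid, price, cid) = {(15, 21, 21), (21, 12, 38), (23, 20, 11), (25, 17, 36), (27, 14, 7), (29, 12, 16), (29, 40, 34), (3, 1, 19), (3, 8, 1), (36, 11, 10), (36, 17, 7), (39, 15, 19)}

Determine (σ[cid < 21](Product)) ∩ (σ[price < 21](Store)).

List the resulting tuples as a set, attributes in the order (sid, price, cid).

{(27, 14, 7), (36, 17, 7), (39, 15, 19)}

Selection cid < 21: {(10, 24, 3), (27, 14, 7), (36, 17, 7), (39, 15, 19), (39, 36, 9)}
Selection price < 21: {(21, 12, 38), (23, 20, 11), (25, 17, 36), (27, 14, 7), (29, 12, 16), (3, 1, 19), (3, 8, 1), (36, 11, 10), (36, 17, 7), (39, 15, 19)}
Taking the intersection: {(27, 14, 7), (36, 17, 7), (39, 15, 19)}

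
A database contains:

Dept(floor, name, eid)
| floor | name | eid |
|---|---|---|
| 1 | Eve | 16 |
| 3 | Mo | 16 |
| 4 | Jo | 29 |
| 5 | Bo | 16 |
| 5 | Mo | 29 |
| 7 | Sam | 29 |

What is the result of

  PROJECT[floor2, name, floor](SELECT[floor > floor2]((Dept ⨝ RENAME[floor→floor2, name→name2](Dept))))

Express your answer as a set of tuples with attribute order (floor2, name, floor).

{(1, Bo, 5), (1, Mo, 3), (3, Bo, 5), (4, Mo, 5), (4, Sam, 7), (5, Sam, 7)}

ρ[floor→floor2, name→name2]: schema becomes (floor2, name2, eid); tuples unchanged.
Dept ⋈ RENAME[floor→floor2, name→name2](Dept) (natural join on eid): {(1, Eve, 16, 1, Eve), (1, Eve, 16, 3, Mo), (1, Eve, 16, 5, Bo), (3, Mo, 16, 1, Eve), (3, Mo, 16, 3, Mo), (3, Mo, 16, 5, Bo), (4, Jo, 29, 4, Jo), (4, Jo, 29, 5, Mo), (4, Jo, 29, 7, Sam), (5, Bo, 16, 1, Eve), (5, Bo, 16, 3, Mo), (5, Bo, 16, 5, Bo), (5, Mo, 29, 4, Jo), (5, Mo, 29, 5, Mo), (5, Mo, 29, 7, Sam), (7, Sam, 29, 4, Jo), (7, Sam, 29, 5, Mo), (7, Sam, 29, 7, Sam)}
σ[floor > floor2]: keep tuples satisfying floor > floor2 → {(3, Mo, 16, 1, Eve), (5, Bo, 16, 1, Eve), (5, Bo, 16, 3, Mo), (5, Mo, 29, 4, Jo), (7, Sam, 29, 4, Jo), (7, Sam, 29, 5, Mo)}
π_{floor2, name, floor} gives {(1, Bo, 5), (1, Mo, 3), (3, Bo, 5), (4, Mo, 5), (4, Sam, 7), (5, Sam, 7)}.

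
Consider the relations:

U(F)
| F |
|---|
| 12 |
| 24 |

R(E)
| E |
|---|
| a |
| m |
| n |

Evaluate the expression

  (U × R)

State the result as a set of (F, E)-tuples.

{(12, a), (12, m), (12, n), (24, a), (24, m), (24, n)}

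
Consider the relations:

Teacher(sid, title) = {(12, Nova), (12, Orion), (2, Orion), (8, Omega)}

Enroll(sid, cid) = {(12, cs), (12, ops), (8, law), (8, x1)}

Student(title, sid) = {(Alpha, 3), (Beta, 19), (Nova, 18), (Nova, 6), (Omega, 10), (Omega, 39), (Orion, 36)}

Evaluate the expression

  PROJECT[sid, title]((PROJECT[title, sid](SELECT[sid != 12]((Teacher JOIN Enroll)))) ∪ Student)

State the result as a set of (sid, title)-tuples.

{(10, Omega), (18, Nova), (19, Beta), (3, Alpha), (36, Orion), (39, Omega), (6, Nova), (8, Omega)}

Natural join on sid: {(12, Nova, cs), (12, Nova, ops), (12, Orion, cs), (12, Orion, ops), (8, Omega, law), (8, Omega, x1)}
σ[sid != 12]: keep tuples satisfying sid != 12 → {(8, Omega, law), (8, Omega, x1)}
π_{title, sid} gives {(Omega, 8)} (1 duplicate(s) eliminated).
Taking the union: {(Alpha, 3), (Beta, 19), (Nova, 18), (Nova, 6), (Omega, 10), (Omega, 39), (Omega, 8), (Orion, 36)}
π_{sid, title} gives {(10, Omega), (18, Nova), (19, Beta), (3, Alpha), (36, Orion), (39, Omega), (6, Nova), (8, Omega)}.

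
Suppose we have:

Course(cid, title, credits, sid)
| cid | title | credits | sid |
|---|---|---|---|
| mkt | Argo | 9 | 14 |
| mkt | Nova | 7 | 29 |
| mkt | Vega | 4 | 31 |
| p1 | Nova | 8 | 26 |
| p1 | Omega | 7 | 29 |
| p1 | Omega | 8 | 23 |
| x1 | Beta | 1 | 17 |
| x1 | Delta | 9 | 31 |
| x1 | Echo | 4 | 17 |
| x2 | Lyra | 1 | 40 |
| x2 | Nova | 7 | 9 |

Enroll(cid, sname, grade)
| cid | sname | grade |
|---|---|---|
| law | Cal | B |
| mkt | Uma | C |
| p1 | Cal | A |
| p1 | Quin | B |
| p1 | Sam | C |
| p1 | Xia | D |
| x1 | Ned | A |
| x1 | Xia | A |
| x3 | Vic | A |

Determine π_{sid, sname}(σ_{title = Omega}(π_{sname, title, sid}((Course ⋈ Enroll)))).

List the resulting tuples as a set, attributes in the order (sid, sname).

Course ⋈ Enroll (natural join on cid): {(mkt, Argo, 9, 14, Uma, C), (mkt, Nova, 7, 29, Uma, C), (mkt, Vega, 4, 31, Uma, C), (p1, Nova, 8, 26, Cal, A), (p1, Nova, 8, 26, Quin, B), (p1, Nova, 8, 26, Sam, C), (p1, Nova, 8, 26, Xia, D), (p1, Omega, 7, 29, Cal, A), (p1, Omega, 7, 29, Quin, B), (p1, Omega, 7, 29, Sam, C), (p1, Omega, 7, 29, Xia, D), (p1, Omega, 8, 23, Cal, A), (p1, Omega, 8, 23, Quin, B), (p1, Omega, 8, 23, Sam, C), (p1, Omega, 8, 23, Xia, D), (x1, Beta, 1, 17, Ned, A), (x1, Beta, 1, 17, Xia, A), (x1, Delta, 9, 31, Ned, A), (x1, Delta, 9, 31, Xia, A), (x1, Echo, 4, 17, Ned, A), (x1, Echo, 4, 17, Xia, A)}
Projecting to sname, title, sid: {(Cal, Nova, 26), (Cal, Omega, 23), (Cal, Omega, 29), (Ned, Beta, 17), (Ned, Delta, 31), (Ned, Echo, 17), (Quin, Nova, 26), (Quin, Omega, 23), (Quin, Omega, 29), (Sam, Nova, 26), (Sam, Omega, 23), (Sam, Omega, 29), (Uma, Argo, 14), (Uma, Nova, 29), (Uma, Vega, 31), (Xia, Beta, 17), (Xia, Delta, 31), (Xia, Echo, 17), (Xia, Nova, 26), (Xia, Omega, 23), (Xia, Omega, 29)}
Apply σ_{title = Omega}; surviving tuples: {(Cal, Omega, 23), (Cal, Omega, 29), (Quin, Omega, 23), (Quin, Omega, 29), (Sam, Omega, 23), (Sam, Omega, 29), (Xia, Omega, 23), (Xia, Omega, 29)}
Projecting to sid, sname: {(23, Cal), (23, Quin), (23, Sam), (23, Xia), (29, Cal), (29, Quin), (29, Sam), (29, Xia)}

{(23, Cal), (23, Quin), (23, Sam), (23, Xia), (29, Cal), (29, Quin), (29, Sam), (29, Xia)}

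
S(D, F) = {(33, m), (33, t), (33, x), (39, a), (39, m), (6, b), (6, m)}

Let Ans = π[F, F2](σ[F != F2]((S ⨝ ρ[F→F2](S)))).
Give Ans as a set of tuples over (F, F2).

{(a, m), (b, m), (m, a), (m, b), (m, t), (m, x), (t, m), (t, x), (x, m), (x, t)}

ρ[F→F2]: schema becomes (D, F2); tuples unchanged.
Joining S and ρ[F→F2](S) on D yields {(33, m, m), (33, m, t), (33, m, x), (33, t, m), (33, t, t), (33, t, x), (33, x, m), (33, x, t), (33, x, x), (39, a, a), (39, a, m), (39, m, a), (39, m, m), (6, b, b), (6, b, m), (6, m, b), (6, m, m)}.
σ[F != F2]: keep tuples satisfying F != F2 → {(33, m, t), (33, m, x), (33, t, m), (33, t, x), (33, x, m), (33, x, t), (39, a, m), (39, m, a), (6, b, m), (6, m, b)}
π_{F, F2} gives {(a, m), (b, m), (m, a), (m, b), (m, t), (m, x), (t, m), (t, x), (x, m), (x, t)}.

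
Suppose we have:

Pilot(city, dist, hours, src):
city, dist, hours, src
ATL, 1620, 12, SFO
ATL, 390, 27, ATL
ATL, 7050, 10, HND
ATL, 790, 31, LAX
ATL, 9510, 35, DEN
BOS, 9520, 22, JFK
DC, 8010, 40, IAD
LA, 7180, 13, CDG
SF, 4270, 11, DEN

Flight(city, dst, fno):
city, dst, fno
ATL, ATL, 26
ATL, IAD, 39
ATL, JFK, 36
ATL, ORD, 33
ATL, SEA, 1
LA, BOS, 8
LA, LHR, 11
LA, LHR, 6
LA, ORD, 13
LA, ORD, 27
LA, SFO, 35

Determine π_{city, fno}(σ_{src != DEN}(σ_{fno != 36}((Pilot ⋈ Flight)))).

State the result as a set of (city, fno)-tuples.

{(ATL, 1), (ATL, 26), (ATL, 33), (ATL, 39), (LA, 11), (LA, 13), (LA, 27), (LA, 35), (LA, 6), (LA, 8)}

Natural join on city: {(ATL, 1620, 12, SFO, ATL, 26), (ATL, 1620, 12, SFO, IAD, 39), (ATL, 1620, 12, SFO, JFK, 36), (ATL, 1620, 12, SFO, ORD, 33), (ATL, 1620, 12, SFO, SEA, 1), (ATL, 390, 27, ATL, ATL, 26), (ATL, 390, 27, ATL, IAD, 39), (ATL, 390, 27, ATL, JFK, 36), (ATL, 390, 27, ATL, ORD, 33), (ATL, 390, 27, ATL, SEA, 1), (ATL, 7050, 10, HND, ATL, 26), (ATL, 7050, 10, HND, IAD, 39), (ATL, 7050, 10, HND, JFK, 36), (ATL, 7050, 10, HND, ORD, 33), (ATL, 7050, 10, HND, SEA, 1), (ATL, 790, 31, LAX, ATL, 26), (ATL, 790, 31, LAX, IAD, 39), (ATL, 790, 31, LAX, JFK, 36), (ATL, 790, 31, LAX, ORD, 33), (ATL, 790, 31, LAX, SEA, 1), (ATL, 9510, 35, DEN, ATL, 26), (ATL, 9510, 35, DEN, IAD, 39), (ATL, 9510, 35, DEN, JFK, 36), (ATL, 9510, 35, DEN, ORD, 33), (ATL, 9510, 35, DEN, SEA, 1), (LA, 7180, 13, CDG, BOS, 8), (LA, 7180, 13, CDG, LHR, 11), (LA, 7180, 13, CDG, LHR, 6), (LA, 7180, 13, CDG, ORD, 13), (LA, 7180, 13, CDG, ORD, 27), (LA, 7180, 13, CDG, SFO, 35)}
Filtering on fno != 36 leaves {(ATL, 1620, 12, SFO, ATL, 26), (ATL, 1620, 12, SFO, IAD, 39), (ATL, 1620, 12, SFO, ORD, 33), (ATL, 1620, 12, SFO, SEA, 1), (ATL, 390, 27, ATL, ATL, 26), (ATL, 390, 27, ATL, IAD, 39), (ATL, 390, 27, ATL, ORD, 33), (ATL, 390, 27, ATL, SEA, 1), (ATL, 7050, 10, HND, ATL, 26), (ATL, 7050, 10, HND, IAD, 39), (ATL, 7050, 10, HND, ORD, 33), (ATL, 7050, 10, HND, SEA, 1), (ATL, 790, 31, LAX, ATL, 26), (ATL, 790, 31, LAX, IAD, 39), (ATL, 790, 31, LAX, ORD, 33), (ATL, 790, 31, LAX, SEA, 1), (ATL, 9510, 35, DEN, ATL, 26), (ATL, 9510, 35, DEN, IAD, 39), (ATL, 9510, 35, DEN, ORD, 33), (ATL, 9510, 35, DEN, SEA, 1), (LA, 7180, 13, CDG, BOS, 8), (LA, 7180, 13, CDG, LHR, 11), (LA, 7180, 13, CDG, LHR, 6), (LA, 7180, 13, CDG, ORD, 13), (LA, 7180, 13, CDG, ORD, 27), (LA, 7180, 13, CDG, SFO, 35)}.
Filtering on src != DEN leaves {(ATL, 1620, 12, SFO, ATL, 26), (ATL, 1620, 12, SFO, IAD, 39), (ATL, 1620, 12, SFO, ORD, 33), (ATL, 1620, 12, SFO, SEA, 1), (ATL, 390, 27, ATL, ATL, 26), (ATL, 390, 27, ATL, IAD, 39), (ATL, 390, 27, ATL, ORD, 33), (ATL, 390, 27, ATL, SEA, 1), (ATL, 7050, 10, HND, ATL, 26), (ATL, 7050, 10, HND, IAD, 39), (ATL, 7050, 10, HND, ORD, 33), (ATL, 7050, 10, HND, SEA, 1), (ATL, 790, 31, LAX, ATL, 26), (ATL, 790, 31, LAX, IAD, 39), (ATL, 790, 31, LAX, ORD, 33), (ATL, 790, 31, LAX, SEA, 1), (LA, 7180, 13, CDG, BOS, 8), (LA, 7180, 13, CDG, LHR, 11), (LA, 7180, 13, CDG, LHR, 6), (LA, 7180, 13, CDG, ORD, 13), (LA, 7180, 13, CDG, ORD, 27), (LA, 7180, 13, CDG, SFO, 35)}.
π_{city, fno} gives {(ATL, 1), (ATL, 26), (ATL, 33), (ATL, 39), (LA, 11), (LA, 13), (LA, 27), (LA, 35), (LA, 6), (LA, 8)} (12 duplicate(s) eliminated).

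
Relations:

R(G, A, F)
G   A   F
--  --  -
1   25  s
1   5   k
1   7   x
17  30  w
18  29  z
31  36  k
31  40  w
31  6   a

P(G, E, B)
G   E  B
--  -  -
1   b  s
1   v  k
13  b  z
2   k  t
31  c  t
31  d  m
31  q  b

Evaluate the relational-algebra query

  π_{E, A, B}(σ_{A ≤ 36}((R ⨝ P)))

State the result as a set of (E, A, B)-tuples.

{(b, 25, s), (b, 5, s), (b, 7, s), (c, 36, t), (c, 6, t), (d, 36, m), (d, 6, m), (q, 36, b), (q, 6, b), (v, 25, k), (v, 5, k), (v, 7, k)}

Natural join on G: {(1, 25, s, b, s), (1, 25, s, v, k), (1, 5, k, b, s), (1, 5, k, v, k), (1, 7, x, b, s), (1, 7, x, v, k), (31, 36, k, c, t), (31, 36, k, d, m), (31, 36, k, q, b), (31, 40, w, c, t), (31, 40, w, d, m), (31, 40, w, q, b), (31, 6, a, c, t), (31, 6, a, d, m), (31, 6, a, q, b)}
Filtering on A ≤ 36 leaves {(1, 25, s, b, s), (1, 25, s, v, k), (1, 5, k, b, s), (1, 5, k, v, k), (1, 7, x, b, s), (1, 7, x, v, k), (31, 36, k, c, t), (31, 36, k, d, m), (31, 36, k, q, b), (31, 6, a, c, t), (31, 6, a, d, m), (31, 6, a, q, b)}.
Projecting to E, A, B: {(b, 25, s), (b, 5, s), (b, 7, s), (c, 36, t), (c, 6, t), (d, 36, m), (d, 6, m), (q, 36, b), (q, 6, b), (v, 25, k), (v, 5, k), (v, 7, k)}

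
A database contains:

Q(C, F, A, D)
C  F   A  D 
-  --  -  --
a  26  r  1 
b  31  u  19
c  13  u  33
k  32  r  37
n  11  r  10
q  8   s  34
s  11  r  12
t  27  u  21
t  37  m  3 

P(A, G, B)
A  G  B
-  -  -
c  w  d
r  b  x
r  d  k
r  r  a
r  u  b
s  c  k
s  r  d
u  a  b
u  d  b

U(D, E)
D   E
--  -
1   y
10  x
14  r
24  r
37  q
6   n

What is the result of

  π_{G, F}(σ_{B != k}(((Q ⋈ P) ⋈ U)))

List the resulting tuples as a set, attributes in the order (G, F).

{(b, 11), (b, 26), (b, 32), (r, 11), (r, 26), (r, 32), (u, 11), (u, 26), (u, 32)}

Joining Q and P on A yields {(a, 26, r, 1, b, x), (a, 26, r, 1, d, k), (a, 26, r, 1, r, a), (a, 26, r, 1, u, b), (b, 31, u, 19, a, b), (b, 31, u, 19, d, b), (c, 13, u, 33, a, b), (c, 13, u, 33, d, b), (k, 32, r, 37, b, x), (k, 32, r, 37, d, k), (k, 32, r, 37, r, a), (k, 32, r, 37, u, b), (n, 11, r, 10, b, x), (n, 11, r, 10, d, k), (n, 11, r, 10, r, a), (n, 11, r, 10, u, b), (q, 8, s, 34, c, k), (q, 8, s, 34, r, d), (s, 11, r, 12, b, x), (s, 11, r, 12, d, k), (s, 11, r, 12, r, a), (s, 11, r, 12, u, b), (t, 27, u, 21, a, b), (t, 27, u, 21, d, b)}.
Joining (Q ⋈ P) and U on D yields {(a, 26, r, 1, b, x, y), (a, 26, r, 1, d, k, y), (a, 26, r, 1, r, a, y), (a, 26, r, 1, u, b, y), (k, 32, r, 37, b, x, q), (k, 32, r, 37, d, k, q), (k, 32, r, 37, r, a, q), (k, 32, r, 37, u, b, q), (n, 11, r, 10, b, x, x), (n, 11, r, 10, d, k, x), (n, 11, r, 10, r, a, x), (n, 11, r, 10, u, b, x)}.
Selection B != k: {(a, 26, r, 1, b, x, y), (a, 26, r, 1, r, a, y), (a, 26, r, 1, u, b, y), (k, 32, r, 37, b, x, q), (k, 32, r, 37, r, a, q), (k, 32, r, 37, u, b, q), (n, 11, r, 10, b, x, x), (n, 11, r, 10, r, a, x), (n, 11, r, 10, u, b, x)}
π_{G, F} gives {(b, 11), (b, 26), (b, 32), (r, 11), (r, 26), (r, 32), (u, 11), (u, 26), (u, 32)}.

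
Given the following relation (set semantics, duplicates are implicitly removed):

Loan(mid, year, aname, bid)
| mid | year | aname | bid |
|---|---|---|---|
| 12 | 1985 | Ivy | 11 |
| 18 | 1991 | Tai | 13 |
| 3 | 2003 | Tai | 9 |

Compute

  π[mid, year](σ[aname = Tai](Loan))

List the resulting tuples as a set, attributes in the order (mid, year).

{(18, 1991), (3, 2003)}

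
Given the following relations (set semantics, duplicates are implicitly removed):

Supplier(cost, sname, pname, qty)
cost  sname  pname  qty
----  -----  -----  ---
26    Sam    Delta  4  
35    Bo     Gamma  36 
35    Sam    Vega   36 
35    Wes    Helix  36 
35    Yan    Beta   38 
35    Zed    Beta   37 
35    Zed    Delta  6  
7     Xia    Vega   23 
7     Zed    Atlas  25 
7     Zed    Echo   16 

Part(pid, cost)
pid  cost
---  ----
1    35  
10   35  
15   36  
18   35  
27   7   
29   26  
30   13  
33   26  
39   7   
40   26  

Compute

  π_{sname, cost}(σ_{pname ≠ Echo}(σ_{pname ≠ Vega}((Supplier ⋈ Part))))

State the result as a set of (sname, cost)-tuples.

{(Bo, 35), (Sam, 26), (Wes, 35), (Yan, 35), (Zed, 35), (Zed, 7)}

Joining Supplier and Part on cost yields {(26, Sam, Delta, 4, 29), (26, Sam, Delta, 4, 33), (26, Sam, Delta, 4, 40), (35, Bo, Gamma, 36, 1), (35, Bo, Gamma, 36, 10), (35, Bo, Gamma, 36, 18), (35, Sam, Vega, 36, 1), (35, Sam, Vega, 36, 10), (35, Sam, Vega, 36, 18), (35, Wes, Helix, 36, 1), (35, Wes, Helix, 36, 10), (35, Wes, Helix, 36, 18), (35, Yan, Beta, 38, 1), (35, Yan, Beta, 38, 10), (35, Yan, Beta, 38, 18), (35, Zed, Beta, 37, 1), (35, Zed, Beta, 37, 10), (35, Zed, Beta, 37, 18), (35, Zed, Delta, 6, 1), (35, Zed, Delta, 6, 10), (35, Zed, Delta, 6, 18), (7, Xia, Vega, 23, 27), (7, Xia, Vega, 23, 39), (7, Zed, Atlas, 25, 27), (7, Zed, Atlas, 25, 39), (7, Zed, Echo, 16, 27), (7, Zed, Echo, 16, 39)}.
Apply σ_{pname ≠ Vega}; surviving tuples: {(26, Sam, Delta, 4, 29), (26, Sam, Delta, 4, 33), (26, Sam, Delta, 4, 40), (35, Bo, Gamma, 36, 1), (35, Bo, Gamma, 36, 10), (35, Bo, Gamma, 36, 18), (35, Wes, Helix, 36, 1), (35, Wes, Helix, 36, 10), (35, Wes, Helix, 36, 18), (35, Yan, Beta, 38, 1), (35, Yan, Beta, 38, 10), (35, Yan, Beta, 38, 18), (35, Zed, Beta, 37, 1), (35, Zed, Beta, 37, 10), (35, Zed, Beta, 37, 18), (35, Zed, Delta, 6, 1), (35, Zed, Delta, 6, 10), (35, Zed, Delta, 6, 18), (7, Zed, Atlas, 25, 27), (7, Zed, Atlas, 25, 39), (7, Zed, Echo, 16, 27), (7, Zed, Echo, 16, 39)}
Apply σ_{pname ≠ Echo}; surviving tuples: {(26, Sam, Delta, 4, 29), (26, Sam, Delta, 4, 33), (26, Sam, Delta, 4, 40), (35, Bo, Gamma, 36, 1), (35, Bo, Gamma, 36, 10), (35, Bo, Gamma, 36, 18), (35, Wes, Helix, 36, 1), (35, Wes, Helix, 36, 10), (35, Wes, Helix, 36, 18), (35, Yan, Beta, 38, 1), (35, Yan, Beta, 38, 10), (35, Yan, Beta, 38, 18), (35, Zed, Beta, 37, 1), (35, Zed, Beta, 37, 10), (35, Zed, Beta, 37, 18), (35, Zed, Delta, 6, 1), (35, Zed, Delta, 6, 10), (35, Zed, Delta, 6, 18), (7, Zed, Atlas, 25, 27), (7, Zed, Atlas, 25, 39)}
π[sname, cost]: project onto (sname, cost) (14 duplicate(s) eliminated) → {(Bo, 35), (Sam, 26), (Wes, 35), (Yan, 35), (Zed, 35), (Zed, 7)}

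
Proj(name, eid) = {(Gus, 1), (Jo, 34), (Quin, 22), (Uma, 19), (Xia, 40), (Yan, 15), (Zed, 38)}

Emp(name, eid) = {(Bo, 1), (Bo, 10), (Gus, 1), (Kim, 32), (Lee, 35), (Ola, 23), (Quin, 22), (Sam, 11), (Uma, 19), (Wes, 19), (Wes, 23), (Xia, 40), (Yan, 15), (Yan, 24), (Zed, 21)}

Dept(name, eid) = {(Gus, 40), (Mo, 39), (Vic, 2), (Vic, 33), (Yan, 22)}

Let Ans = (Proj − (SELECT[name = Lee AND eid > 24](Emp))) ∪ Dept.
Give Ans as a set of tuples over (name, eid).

Filtering on name = Lee AND eid > 24 leaves {(Lee, 35)}.
Set difference of the two operands is {(Gus, 1), (Jo, 34), (Quin, 22), (Uma, 19), (Xia, 40), (Yan, 15), (Zed, 38)}.
Set union of the two operands is {(Gus, 1), (Gus, 40), (Jo, 34), (Mo, 39), (Quin, 22), (Uma, 19), (Vic, 2), (Vic, 33), (Xia, 40), (Yan, 15), (Yan, 22), (Zed, 38)}.

{(Gus, 1), (Gus, 40), (Jo, 34), (Mo, 39), (Quin, 22), (Uma, 19), (Vic, 2), (Vic, 33), (Xia, 40), (Yan, 15), (Yan, 22), (Zed, 38)}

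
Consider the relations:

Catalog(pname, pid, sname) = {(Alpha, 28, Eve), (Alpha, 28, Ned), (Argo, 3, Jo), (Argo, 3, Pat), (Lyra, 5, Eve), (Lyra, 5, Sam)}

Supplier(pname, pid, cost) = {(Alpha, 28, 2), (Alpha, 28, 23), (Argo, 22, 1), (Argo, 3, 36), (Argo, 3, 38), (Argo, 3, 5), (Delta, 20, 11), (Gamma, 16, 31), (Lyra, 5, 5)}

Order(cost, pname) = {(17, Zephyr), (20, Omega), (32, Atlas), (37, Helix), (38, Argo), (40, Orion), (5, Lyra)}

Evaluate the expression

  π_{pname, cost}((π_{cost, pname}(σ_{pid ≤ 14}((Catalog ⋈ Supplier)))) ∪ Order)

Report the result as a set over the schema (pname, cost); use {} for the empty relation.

Catalog ⋈ Supplier (natural join on pname, pid): {(Alpha, 28, Eve, 2), (Alpha, 28, Eve, 23), (Alpha, 28, Ned, 2), (Alpha, 28, Ned, 23), (Argo, 3, Jo, 36), (Argo, 3, Jo, 38), (Argo, 3, Jo, 5), (Argo, 3, Pat, 36), (Argo, 3, Pat, 38), (Argo, 3, Pat, 5), (Lyra, 5, Eve, 5), (Lyra, 5, Sam, 5)}
Filtering on pid ≤ 14 leaves {(Argo, 3, Jo, 36), (Argo, 3, Jo, 38), (Argo, 3, Jo, 5), (Argo, 3, Pat, 36), (Argo, 3, Pat, 38), (Argo, 3, Pat, 5), (Lyra, 5, Eve, 5), (Lyra, 5, Sam, 5)}.
π_{cost, pname} gives {(36, Argo), (38, Argo), (5, Argo), (5, Lyra)} (4 duplicate(s) eliminated).
Union: {(36, Argo), (38, Argo), (5, Argo), (5, Lyra)} with {(17, Zephyr), (20, Omega), (32, Atlas), (37, Helix), (38, Argo), (40, Orion), (5, Lyra)} → {(17, Zephyr), (20, Omega), (32, Atlas), (36, Argo), (37, Helix), (38, Argo), (40, Orion), (5, Argo), (5, Lyra)}
π_{pname, cost} gives {(Argo, 36), (Argo, 38), (Argo, 5), (Atlas, 32), (Helix, 37), (Lyra, 5), (Omega, 20), (Orion, 40), (Zephyr, 17)}.

{(Argo, 36), (Argo, 38), (Argo, 5), (Atlas, 32), (Helix, 37), (Lyra, 5), (Omega, 20), (Orion, 40), (Zephyr, 17)}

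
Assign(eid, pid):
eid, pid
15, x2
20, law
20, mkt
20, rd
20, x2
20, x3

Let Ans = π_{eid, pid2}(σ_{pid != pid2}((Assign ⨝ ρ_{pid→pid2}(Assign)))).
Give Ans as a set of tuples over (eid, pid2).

{(20, law), (20, mkt), (20, rd), (20, x2), (20, x3)}

ρ[pid→pid2]: schema becomes (eid, pid2); tuples unchanged.
Joining Assign and ρ_{pid→pid2}(Assign) on eid yields {(15, x2, x2), (20, law, law), (20, law, mkt), (20, law, rd), (20, law, x2), (20, law, x3), (20, mkt, law), (20, mkt, mkt), (20, mkt, rd), (20, mkt, x2), (20, mkt, x3), (20, rd, law), (20, rd, mkt), (20, rd, rd), (20, rd, x2), (20, rd, x3), (20, x2, law), (20, x2, mkt), (20, x2, rd), (20, x2, x2), (20, x2, x3), (20, x3, law), (20, x3, mkt), (20, x3, rd), (20, x3, x2), (20, x3, x3)}.
Filtering on pid != pid2 leaves {(20, law, mkt), (20, law, rd), (20, law, x2), (20, law, x3), (20, mkt, law), (20, mkt, rd), (20, mkt, x2), (20, mkt, x3), (20, rd, law), (20, rd, mkt), (20, rd, x2), (20, rd, x3), (20, x2, law), (20, x2, mkt), (20, x2, rd), (20, x2, x3), (20, x3, law), (20, x3, mkt), (20, x3, rd), (20, x3, x2)}.
π_{eid, pid2} gives {(20, law), (20, mkt), (20, rd), (20, x2), (20, x3)} (15 duplicate(s) eliminated).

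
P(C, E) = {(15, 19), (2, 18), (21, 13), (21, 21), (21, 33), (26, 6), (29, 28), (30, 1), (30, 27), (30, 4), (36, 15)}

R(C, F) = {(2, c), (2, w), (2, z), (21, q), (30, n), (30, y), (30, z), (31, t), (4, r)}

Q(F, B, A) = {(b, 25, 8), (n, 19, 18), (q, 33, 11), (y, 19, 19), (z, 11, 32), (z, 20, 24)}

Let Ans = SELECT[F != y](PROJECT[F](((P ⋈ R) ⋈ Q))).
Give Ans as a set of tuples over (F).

{n, q, z}

Natural join on C: {(2, 18, c), (2, 18, w), (2, 18, z), (21, 13, q), (21, 21, q), (21, 33, q), (30, 1, n), (30, 1, y), (30, 1, z), (30, 27, n), (30, 27, y), (30, 27, z), (30, 4, n), (30, 4, y), (30, 4, z)}
Natural join on F: {(2, 18, z, 11, 32), (2, 18, z, 20, 24), (21, 13, q, 33, 11), (21, 21, q, 33, 11), (21, 33, q, 33, 11), (30, 1, n, 19, 18), (30, 1, y, 19, 19), (30, 1, z, 11, 32), (30, 1, z, 20, 24), (30, 27, n, 19, 18), (30, 27, y, 19, 19), (30, 27, z, 11, 32), (30, 27, z, 20, 24), (30, 4, n, 19, 18), (30, 4, y, 19, 19), (30, 4, z, 11, 32), (30, 4, z, 20, 24)}
Keep only column(s) F (13 duplicate(s) eliminated): {n, q, y, z}
σ[F != y]: keep tuples satisfying F != y → {n, q, z}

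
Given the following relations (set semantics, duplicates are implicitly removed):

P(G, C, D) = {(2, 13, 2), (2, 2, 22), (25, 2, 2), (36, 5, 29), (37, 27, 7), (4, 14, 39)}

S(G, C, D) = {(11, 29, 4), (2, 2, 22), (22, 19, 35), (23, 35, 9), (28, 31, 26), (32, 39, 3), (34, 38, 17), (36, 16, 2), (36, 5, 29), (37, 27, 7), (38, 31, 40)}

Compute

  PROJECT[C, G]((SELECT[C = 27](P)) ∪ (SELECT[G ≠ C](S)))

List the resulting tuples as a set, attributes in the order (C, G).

{(16, 36), (19, 22), (27, 37), (29, 11), (31, 28), (31, 38), (35, 23), (38, 34), (39, 32), (5, 36)}

Selection C = 27: {(37, 27, 7)}
Selection G ≠ C: {(11, 29, 4), (22, 19, 35), (23, 35, 9), (28, 31, 26), (32, 39, 3), (34, 38, 17), (36, 16, 2), (36, 5, 29), (37, 27, 7), (38, 31, 40)}
Union: {(37, 27, 7)} with {(11, 29, 4), (22, 19, 35), (23, 35, 9), (28, 31, 26), (32, 39, 3), (34, 38, 17), (36, 16, 2), (36, 5, 29), (37, 27, 7), (38, 31, 40)} → {(11, 29, 4), (22, 19, 35), (23, 35, 9), (28, 31, 26), (32, 39, 3), (34, 38, 17), (36, 16, 2), (36, 5, 29), (37, 27, 7), (38, 31, 40)}
π_{C, G} gives {(16, 36), (19, 22), (27, 37), (29, 11), (31, 28), (31, 38), (35, 23), (38, 34), (39, 32), (5, 36)}.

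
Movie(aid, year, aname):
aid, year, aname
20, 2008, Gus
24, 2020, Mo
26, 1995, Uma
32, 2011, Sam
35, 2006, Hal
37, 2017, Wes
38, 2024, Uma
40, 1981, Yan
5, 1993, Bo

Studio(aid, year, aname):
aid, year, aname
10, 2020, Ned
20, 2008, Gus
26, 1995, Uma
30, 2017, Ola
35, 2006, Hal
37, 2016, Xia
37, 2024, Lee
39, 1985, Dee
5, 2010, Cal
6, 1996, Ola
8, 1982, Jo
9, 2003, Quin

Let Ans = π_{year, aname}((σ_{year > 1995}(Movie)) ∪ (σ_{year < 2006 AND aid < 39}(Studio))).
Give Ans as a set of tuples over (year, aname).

Apply σ_{year > 1995}; surviving tuples: {(20, 2008, Gus), (24, 2020, Mo), (32, 2011, Sam), (35, 2006, Hal), (37, 2017, Wes), (38, 2024, Uma)}
Apply σ_{year < 2006 AND aid < 39}; surviving tuples: {(26, 1995, Uma), (6, 1996, Ola), (8, 1982, Jo), (9, 2003, Quin)}
Taking the union: {(20, 2008, Gus), (24, 2020, Mo), (26, 1995, Uma), (32, 2011, Sam), (35, 2006, Hal), (37, 2017, Wes), (38, 2024, Uma), (6, 1996, Ola), (8, 1982, Jo), (9, 2003, Quin)}
π_{year, aname} gives {(1982, Jo), (1995, Uma), (1996, Ola), (2003, Quin), (2006, Hal), (2008, Gus), (2011, Sam), (2017, Wes), (2020, Mo), (2024, Uma)}.

{(1982, Jo), (1995, Uma), (1996, Ola), (2003, Quin), (2006, Hal), (2008, Gus), (2011, Sam), (2017, Wes), (2020, Mo), (2024, Uma)}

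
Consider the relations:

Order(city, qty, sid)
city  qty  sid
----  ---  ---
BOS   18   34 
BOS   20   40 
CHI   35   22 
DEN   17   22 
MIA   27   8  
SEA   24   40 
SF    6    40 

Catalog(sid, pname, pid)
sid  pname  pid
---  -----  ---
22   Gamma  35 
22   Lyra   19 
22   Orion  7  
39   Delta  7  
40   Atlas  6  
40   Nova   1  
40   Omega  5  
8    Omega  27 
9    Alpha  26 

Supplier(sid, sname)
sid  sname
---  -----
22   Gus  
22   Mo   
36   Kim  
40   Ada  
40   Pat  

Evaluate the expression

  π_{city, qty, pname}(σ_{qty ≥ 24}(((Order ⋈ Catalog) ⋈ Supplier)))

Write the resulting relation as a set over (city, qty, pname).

Order ⋈ Catalog (natural join on sid): {(BOS, 20, 40, Atlas, 6), (BOS, 20, 40, Nova, 1), (BOS, 20, 40, Omega, 5), (CHI, 35, 22, Gamma, 35), (CHI, 35, 22, Lyra, 19), (CHI, 35, 22, Orion, 7), (DEN, 17, 22, Gamma, 35), (DEN, 17, 22, Lyra, 19), (DEN, 17, 22, Orion, 7), (MIA, 27, 8, Omega, 27), (SEA, 24, 40, Atlas, 6), (SEA, 24, 40, Nova, 1), (SEA, 24, 40, Omega, 5), (SF, 6, 40, Atlas, 6), (SF, 6, 40, Nova, 1), (SF, 6, 40, Omega, 5)}
(Order ⋈ Catalog) ⋈ Supplier (natural join on sid): {(BOS, 20, 40, Atlas, 6, Ada), (BOS, 20, 40, Atlas, 6, Pat), (BOS, 20, 40, Nova, 1, Ada), (BOS, 20, 40, Nova, 1, Pat), (BOS, 20, 40, Omega, 5, Ada), (BOS, 20, 40, Omega, 5, Pat), (CHI, 35, 22, Gamma, 35, Gus), (CHI, 35, 22, Gamma, 35, Mo), (CHI, 35, 22, Lyra, 19, Gus), (CHI, 35, 22, Lyra, 19, Mo), (CHI, 35, 22, Orion, 7, Gus), (CHI, 35, 22, Orion, 7, Mo), (DEN, 17, 22, Gamma, 35, Gus), (DEN, 17, 22, Gamma, 35, Mo), (DEN, 17, 22, Lyra, 19, Gus), (DEN, 17, 22, Lyra, 19, Mo), (DEN, 17, 22, Orion, 7, Gus), (DEN, 17, 22, Orion, 7, Mo), (SEA, 24, 40, Atlas, 6, Ada), (SEA, 24, 40, Atlas, 6, Pat), (SEA, 24, 40, Nova, 1, Ada), (SEA, 24, 40, Nova, 1, Pat), (SEA, 24, 40, Omega, 5, Ada), (SEA, 24, 40, Omega, 5, Pat), (SF, 6, 40, Atlas, 6, Ada), (SF, 6, 40, Atlas, 6, Pat), (SF, 6, 40, Nova, 1, Ada), (SF, 6, 40, Nova, 1, Pat), (SF, 6, 40, Omega, 5, Ada), (SF, 6, 40, Omega, 5, Pat)}
σ[qty ≥ 24]: keep tuples satisfying qty ≥ 24 → {(CHI, 35, 22, Gamma, 35, Gus), (CHI, 35, 22, Gamma, 35, Mo), (CHI, 35, 22, Lyra, 19, Gus), (CHI, 35, 22, Lyra, 19, Mo), (CHI, 35, 22, Orion, 7, Gus), (CHI, 35, 22, Orion, 7, Mo), (SEA, 24, 40, Atlas, 6, Ada), (SEA, 24, 40, Atlas, 6, Pat), (SEA, 24, 40, Nova, 1, Ada), (SEA, 24, 40, Nova, 1, Pat), (SEA, 24, 40, Omega, 5, Ada), (SEA, 24, 40, Omega, 5, Pat)}
π_{city, qty, pname} gives {(CHI, 35, Gamma), (CHI, 35, Lyra), (CHI, 35, Orion), (SEA, 24, Atlas), (SEA, 24, Nova), (SEA, 24, Omega)} (6 duplicate(s) eliminated).

{(CHI, 35, Gamma), (CHI, 35, Lyra), (CHI, 35, Orion), (SEA, 24, Atlas), (SEA, 24, Nova), (SEA, 24, Omega)}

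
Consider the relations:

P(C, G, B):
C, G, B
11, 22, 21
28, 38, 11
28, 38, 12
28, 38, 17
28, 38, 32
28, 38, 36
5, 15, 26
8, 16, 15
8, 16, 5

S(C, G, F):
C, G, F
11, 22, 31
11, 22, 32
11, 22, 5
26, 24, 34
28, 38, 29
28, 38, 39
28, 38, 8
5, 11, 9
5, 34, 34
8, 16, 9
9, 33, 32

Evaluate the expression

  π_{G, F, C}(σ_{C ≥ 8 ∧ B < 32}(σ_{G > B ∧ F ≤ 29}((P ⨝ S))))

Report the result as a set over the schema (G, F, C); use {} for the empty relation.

{(16, 9, 8), (22, 5, 11), (38, 29, 28), (38, 8, 28)}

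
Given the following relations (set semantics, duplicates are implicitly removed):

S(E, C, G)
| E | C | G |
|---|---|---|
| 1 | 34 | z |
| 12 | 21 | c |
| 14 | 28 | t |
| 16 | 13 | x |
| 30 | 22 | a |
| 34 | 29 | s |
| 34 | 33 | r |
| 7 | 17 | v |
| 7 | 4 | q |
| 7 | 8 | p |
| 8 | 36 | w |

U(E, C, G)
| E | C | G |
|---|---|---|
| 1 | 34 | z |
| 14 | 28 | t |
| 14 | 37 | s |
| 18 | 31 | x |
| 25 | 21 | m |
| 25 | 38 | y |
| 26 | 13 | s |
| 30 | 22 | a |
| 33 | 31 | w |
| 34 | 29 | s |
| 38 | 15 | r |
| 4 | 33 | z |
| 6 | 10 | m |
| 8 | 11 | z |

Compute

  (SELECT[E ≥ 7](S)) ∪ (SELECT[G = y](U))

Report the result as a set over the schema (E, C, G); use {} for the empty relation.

{(12, 21, c), (14, 28, t), (16, 13, x), (25, 38, y), (30, 22, a), (34, 29, s), (34, 33, r), (7, 17, v), (7, 4, q), (7, 8, p), (8, 36, w)}

σ[E ≥ 7]: keep tuples satisfying E ≥ 7 → {(12, 21, c), (14, 28, t), (16, 13, x), (30, 22, a), (34, 29, s), (34, 33, r), (7, 17, v), (7, 4, q), (7, 8, p), (8, 36, w)}
σ[G = y]: keep tuples satisfying G = y → {(25, 38, y)}
Union: {(12, 21, c), (14, 28, t), (16, 13, x), (30, 22, a), (34, 29, s), (34, 33, r), (7, 17, v), (7, 4, q), (7, 8, p), (8, 36, w)} with {(25, 38, y)} → {(12, 21, c), (14, 28, t), (16, 13, x), (25, 38, y), (30, 22, a), (34, 29, s), (34, 33, r), (7, 17, v), (7, 4, q), (7, 8, p), (8, 36, w)}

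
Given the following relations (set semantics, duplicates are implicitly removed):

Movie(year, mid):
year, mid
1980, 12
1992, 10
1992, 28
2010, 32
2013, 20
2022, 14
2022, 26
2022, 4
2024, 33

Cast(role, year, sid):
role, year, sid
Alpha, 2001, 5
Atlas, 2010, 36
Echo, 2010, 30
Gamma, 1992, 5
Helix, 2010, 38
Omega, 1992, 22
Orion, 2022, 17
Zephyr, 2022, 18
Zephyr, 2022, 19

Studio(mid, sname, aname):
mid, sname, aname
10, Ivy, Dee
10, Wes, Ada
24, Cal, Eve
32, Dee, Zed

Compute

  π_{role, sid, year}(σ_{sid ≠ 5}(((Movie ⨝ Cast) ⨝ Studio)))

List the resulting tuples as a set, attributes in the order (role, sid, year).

Joining Movie and Cast on year yields {(1992, 10, Gamma, 5), (1992, 10, Omega, 22), (1992, 28, Gamma, 5), (1992, 28, Omega, 22), (2010, 32, Atlas, 36), (2010, 32, Echo, 30), (2010, 32, Helix, 38), (2022, 14, Orion, 17), (2022, 14, Zephyr, 18), (2022, 14, Zephyr, 19), (2022, 26, Orion, 17), (2022, 26, Zephyr, 18), (2022, 26, Zephyr, 19), (2022, 4, Orion, 17), (2022, 4, Zephyr, 18), (2022, 4, Zephyr, 19)}.
Joining (Movie ⨝ Cast) and Studio on mid yields {(1992, 10, Gamma, 5, Ivy, Dee), (1992, 10, Gamma, 5, Wes, Ada), (1992, 10, Omega, 22, Ivy, Dee), (1992, 10, Omega, 22, Wes, Ada), (2010, 32, Atlas, 36, Dee, Zed), (2010, 32, Echo, 30, Dee, Zed), (2010, 32, Helix, 38, Dee, Zed)}.
Selection sid ≠ 5: {(1992, 10, Omega, 22, Ivy, Dee), (1992, 10, Omega, 22, Wes, Ada), (2010, 32, Atlas, 36, Dee, Zed), (2010, 32, Echo, 30, Dee, Zed), (2010, 32, Helix, 38, Dee, Zed)}
Keep only column(s) role, sid, year (1 duplicate(s) eliminated): {(Atlas, 36, 2010), (Echo, 30, 2010), (Helix, 38, 2010), (Omega, 22, 1992)}

{(Atlas, 36, 2010), (Echo, 30, 2010), (Helix, 38, 2010), (Omega, 22, 1992)}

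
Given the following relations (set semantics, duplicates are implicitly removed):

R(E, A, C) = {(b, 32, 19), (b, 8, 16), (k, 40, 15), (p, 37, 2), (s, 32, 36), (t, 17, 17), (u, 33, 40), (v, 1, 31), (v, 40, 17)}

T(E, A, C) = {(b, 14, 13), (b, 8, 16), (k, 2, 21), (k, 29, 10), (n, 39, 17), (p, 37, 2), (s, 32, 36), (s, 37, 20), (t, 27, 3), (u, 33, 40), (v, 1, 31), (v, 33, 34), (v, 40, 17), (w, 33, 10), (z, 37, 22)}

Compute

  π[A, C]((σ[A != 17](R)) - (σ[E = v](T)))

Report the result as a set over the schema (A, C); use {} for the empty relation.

Apply σ_{A != 17}; surviving tuples: {(b, 32, 19), (b, 8, 16), (k, 40, 15), (p, 37, 2), (s, 32, 36), (u, 33, 40), (v, 1, 31), (v, 40, 17)}
Apply σ_{E = v}; surviving tuples: {(v, 1, 31), (v, 33, 34), (v, 40, 17)}
Difference: {(b, 32, 19), (b, 8, 16), (k, 40, 15), (p, 37, 2), (s, 32, 36), (u, 33, 40), (v, 1, 31), (v, 40, 17)} with {(v, 1, 31), (v, 33, 34), (v, 40, 17)} → {(b, 32, 19), (b, 8, 16), (k, 40, 15), (p, 37, 2), (s, 32, 36), (u, 33, 40)}
π[A, C]: project onto (A, C) → {(32, 19), (32, 36), (33, 40), (37, 2), (40, 15), (8, 16)}

{(32, 19), (32, 36), (33, 40), (37, 2), (40, 15), (8, 16)}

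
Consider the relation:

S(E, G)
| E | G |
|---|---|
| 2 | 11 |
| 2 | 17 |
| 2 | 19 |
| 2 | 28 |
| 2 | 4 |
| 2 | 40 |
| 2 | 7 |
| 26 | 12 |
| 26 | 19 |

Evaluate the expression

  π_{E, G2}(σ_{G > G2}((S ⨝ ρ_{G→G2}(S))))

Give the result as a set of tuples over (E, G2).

{(2, 11), (2, 17), (2, 19), (2, 28), (2, 4), (2, 7), (26, 12)}

ρ[G→G2]: schema becomes (E, G2); tuples unchanged.
Natural join on E: {(2, 11, 11), (2, 11, 17), (2, 11, 19), (2, 11, 28), (2, 11, 4), (2, 11, 40), (2, 11, 7), (2, 17, 11), (2, 17, 17), (2, 17, 19), (2, 17, 28), (2, 17, 4), (2, 17, 40), (2, 17, 7), (2, 19, 11), (2, 19, 17), (2, 19, 19), (2, 19, 28), (2, 19, 4), (2, 19, 40), (2, 19, 7), (2, 28, 11), (2, 28, 17), (2, 28, 19), (2, 28, 28), (2, 28, 4), (2, 28, 40), (2, 28, 7), (2, 4, 11), (2, 4, 17), (2, 4, 19), (2, 4, 28), (2, 4, 4), (2, 4, 40), (2, 4, 7), (2, 40, 11), (2, 40, 17), (2, 40, 19), (2, 40, 28), (2, 40, 4), (2, 40, 40), (2, 40, 7), (2, 7, 11), (2, 7, 17), (2, 7, 19), (2, 7, 28), (2, 7, 4), (2, 7, 40), (2, 7, 7), (26, 12, 12), (26, 12, 19), (26, 19, 12), (26, 19, 19)}
Selection G > G2: {(2, 11, 4), (2, 11, 7), (2, 17, 11), (2, 17, 4), (2, 17, 7), (2, 19, 11), (2, 19, 17), (2, 19, 4), (2, 19, 7), (2, 28, 11), (2, 28, 17), (2, 28, 19), (2, 28, 4), (2, 28, 7), (2, 40, 11), (2, 40, 17), (2, 40, 19), (2, 40, 28), (2, 40, 4), (2, 40, 7), (2, 7, 4), (26, 19, 12)}
Keep only column(s) E, G2 (15 duplicate(s) eliminated): {(2, 11), (2, 17), (2, 19), (2, 28), (2, 4), (2, 7), (26, 12)}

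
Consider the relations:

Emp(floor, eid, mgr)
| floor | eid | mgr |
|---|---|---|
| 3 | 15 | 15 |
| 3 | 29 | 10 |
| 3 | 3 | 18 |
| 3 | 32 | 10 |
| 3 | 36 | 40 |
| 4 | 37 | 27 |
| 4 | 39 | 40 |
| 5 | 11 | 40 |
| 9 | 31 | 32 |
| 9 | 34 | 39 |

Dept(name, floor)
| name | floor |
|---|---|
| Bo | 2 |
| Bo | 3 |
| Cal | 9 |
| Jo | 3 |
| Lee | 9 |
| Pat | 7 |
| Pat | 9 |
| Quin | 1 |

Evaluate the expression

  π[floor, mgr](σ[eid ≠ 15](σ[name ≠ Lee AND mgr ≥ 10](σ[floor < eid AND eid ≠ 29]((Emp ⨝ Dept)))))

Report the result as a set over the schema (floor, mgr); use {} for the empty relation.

Emp ⋈ Dept (natural join on floor): {(3, 15, 15, Bo), (3, 15, 15, Jo), (3, 29, 10, Bo), (3, 29, 10, Jo), (3, 3, 18, Bo), (3, 3, 18, Jo), (3, 32, 10, Bo), (3, 32, 10, Jo), (3, 36, 40, Bo), (3, 36, 40, Jo), (9, 31, 32, Cal), (9, 31, 32, Lee), (9, 31, 32, Pat), (9, 34, 39, Cal), (9, 34, 39, Lee), (9, 34, 39, Pat)}
Apply σ_{floor < eid AND eid ≠ 29}; surviving tuples: {(3, 15, 15, Bo), (3, 15, 15, Jo), (3, 32, 10, Bo), (3, 32, 10, Jo), (3, 36, 40, Bo), (3, 36, 40, Jo), (9, 31, 32, Cal), (9, 31, 32, Lee), (9, 31, 32, Pat), (9, 34, 39, Cal), (9, 34, 39, Lee), (9, 34, 39, Pat)}
Apply σ_{name ≠ Lee AND mgr ≥ 10}; surviving tuples: {(3, 15, 15, Bo), (3, 15, 15, Jo), (3, 32, 10, Bo), (3, 32, 10, Jo), (3, 36, 40, Bo), (3, 36, 40, Jo), (9, 31, 32, Cal), (9, 31, 32, Pat), (9, 34, 39, Cal), (9, 34, 39, Pat)}
Apply σ_{eid ≠ 15}; surviving tuples: {(3, 32, 10, Bo), (3, 32, 10, Jo), (3, 36, 40, Bo), (3, 36, 40, Jo), (9, 31, 32, Cal), (9, 31, 32, Pat), (9, 34, 39, Cal), (9, 34, 39, Pat)}
π[floor, mgr]: project onto (floor, mgr) (4 duplicate(s) eliminated) → {(3, 10), (3, 40), (9, 32), (9, 39)}

{(3, 10), (3, 40), (9, 32), (9, 39)}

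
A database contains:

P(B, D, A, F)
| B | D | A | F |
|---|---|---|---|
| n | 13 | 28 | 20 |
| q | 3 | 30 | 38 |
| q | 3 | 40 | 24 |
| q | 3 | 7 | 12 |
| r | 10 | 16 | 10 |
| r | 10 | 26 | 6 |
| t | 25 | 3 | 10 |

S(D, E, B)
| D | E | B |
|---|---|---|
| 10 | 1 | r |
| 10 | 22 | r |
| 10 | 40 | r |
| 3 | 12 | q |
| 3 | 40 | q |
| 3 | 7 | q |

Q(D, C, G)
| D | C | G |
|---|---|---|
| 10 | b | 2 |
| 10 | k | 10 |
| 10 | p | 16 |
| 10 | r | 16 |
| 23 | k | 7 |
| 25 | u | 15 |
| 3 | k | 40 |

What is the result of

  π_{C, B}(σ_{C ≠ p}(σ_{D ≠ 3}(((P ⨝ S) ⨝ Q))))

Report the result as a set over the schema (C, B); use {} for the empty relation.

{(b, r), (k, r), (r, r)}

P ⋈ S (natural join on B, D): {(q, 3, 30, 38, 12), (q, 3, 30, 38, 40), (q, 3, 30, 38, 7), (q, 3, 40, 24, 12), (q, 3, 40, 24, 40), (q, 3, 40, 24, 7), (q, 3, 7, 12, 12), (q, 3, 7, 12, 40), (q, 3, 7, 12, 7), (r, 10, 16, 10, 1), (r, 10, 16, 10, 22), (r, 10, 16, 10, 40), (r, 10, 26, 6, 1), (r, 10, 26, 6, 22), (r, 10, 26, 6, 40)}
(P ⨝ S) ⋈ Q (natural join on D): {(q, 3, 30, 38, 12, k, 40), (q, 3, 30, 38, 40, k, 40), (q, 3, 30, 38, 7, k, 40), (q, 3, 40, 24, 12, k, 40), (q, 3, 40, 24, 40, k, 40), (q, 3, 40, 24, 7, k, 40), (q, 3, 7, 12, 12, k, 40), (q, 3, 7, 12, 40, k, 40), (q, 3, 7, 12, 7, k, 40), (r, 10, 16, 10, 1, b, 2), (r, 10, 16, 10, 1, k, 10), (r, 10, 16, 10, 1, p, 16), (r, 10, 16, 10, 1, r, 16), (r, 10, 16, 10, 22, b, 2), (r, 10, 16, 10, 22, k, 10), (r, 10, 16, 10, 22, p, 16), (r, 10, 16, 10, 22, r, 16), (r, 10, 16, 10, 40, b, 2), (r, 10, 16, 10, 40, k, 10), (r, 10, 16, 10, 40, p, 16), (r, 10, 16, 10, 40, r, 16), (r, 10, 26, 6, 1, b, 2), (r, 10, 26, 6, 1, k, 10), (r, 10, 26, 6, 1, p, 16), (r, 10, 26, 6, 1, r, 16), (r, 10, 26, 6, 22, b, 2), (r, 10, 26, 6, 22, k, 10), (r, 10, 26, 6, 22, p, 16), (r, 10, 26, 6, 22, r, 16), (r, 10, 26, 6, 40, b, 2), (r, 10, 26, 6, 40, k, 10), (r, 10, 26, 6, 40, p, 16), (r, 10, 26, 6, 40, r, 16)}
Selection D ≠ 3: {(r, 10, 16, 10, 1, b, 2), (r, 10, 16, 10, 1, k, 10), (r, 10, 16, 10, 1, p, 16), (r, 10, 16, 10, 1, r, 16), (r, 10, 16, 10, 22, b, 2), (r, 10, 16, 10, 22, k, 10), (r, 10, 16, 10, 22, p, 16), (r, 10, 16, 10, 22, r, 16), (r, 10, 16, 10, 40, b, 2), (r, 10, 16, 10, 40, k, 10), (r, 10, 16, 10, 40, p, 16), (r, 10, 16, 10, 40, r, 16), (r, 10, 26, 6, 1, b, 2), (r, 10, 26, 6, 1, k, 10), (r, 10, 26, 6, 1, p, 16), (r, 10, 26, 6, 1, r, 16), (r, 10, 26, 6, 22, b, 2), (r, 10, 26, 6, 22, k, 10), (r, 10, 26, 6, 22, p, 16), (r, 10, 26, 6, 22, r, 16), (r, 10, 26, 6, 40, b, 2), (r, 10, 26, 6, 40, k, 10), (r, 10, 26, 6, 40, p, 16), (r, 10, 26, 6, 40, r, 16)}
Selection C ≠ p: {(r, 10, 16, 10, 1, b, 2), (r, 10, 16, 10, 1, k, 10), (r, 10, 16, 10, 1, r, 16), (r, 10, 16, 10, 22, b, 2), (r, 10, 16, 10, 22, k, 10), (r, 10, 16, 10, 22, r, 16), (r, 10, 16, 10, 40, b, 2), (r, 10, 16, 10, 40, k, 10), (r, 10, 16, 10, 40, r, 16), (r, 10, 26, 6, 1, b, 2), (r, 10, 26, 6, 1, k, 10), (r, 10, 26, 6, 1, r, 16), (r, 10, 26, 6, 22, b, 2), (r, 10, 26, 6, 22, k, 10), (r, 10, 26, 6, 22, r, 16), (r, 10, 26, 6, 40, b, 2), (r, 10, 26, 6, 40, k, 10), (r, 10, 26, 6, 40, r, 16)}
Keep only column(s) C, B (15 duplicate(s) eliminated): {(b, r), (k, r), (r, r)}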